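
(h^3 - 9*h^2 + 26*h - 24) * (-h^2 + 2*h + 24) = -h^5 + 11*h^4 - 20*h^3 - 140*h^2 + 576*h - 576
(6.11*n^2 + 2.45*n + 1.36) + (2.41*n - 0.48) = 6.11*n^2 + 4.86*n + 0.88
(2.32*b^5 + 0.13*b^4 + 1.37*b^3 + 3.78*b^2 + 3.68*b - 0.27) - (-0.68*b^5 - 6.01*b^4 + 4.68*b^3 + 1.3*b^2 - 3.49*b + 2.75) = 3.0*b^5 + 6.14*b^4 - 3.31*b^3 + 2.48*b^2 + 7.17*b - 3.02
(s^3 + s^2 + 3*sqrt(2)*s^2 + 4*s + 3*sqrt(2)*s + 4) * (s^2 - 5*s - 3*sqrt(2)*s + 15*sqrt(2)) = s^5 - 4*s^4 - 19*s^3 - 12*sqrt(2)*s^2 + 56*s^2 + 48*sqrt(2)*s + 70*s + 60*sqrt(2)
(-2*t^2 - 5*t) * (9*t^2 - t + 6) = -18*t^4 - 43*t^3 - 7*t^2 - 30*t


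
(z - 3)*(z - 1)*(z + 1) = z^3 - 3*z^2 - z + 3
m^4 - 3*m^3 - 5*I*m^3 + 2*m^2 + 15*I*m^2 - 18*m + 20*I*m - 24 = (m - 4)*(m + 1)*(m - 6*I)*(m + I)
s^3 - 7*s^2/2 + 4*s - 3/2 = (s - 3/2)*(s - 1)^2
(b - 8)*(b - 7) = b^2 - 15*b + 56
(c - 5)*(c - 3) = c^2 - 8*c + 15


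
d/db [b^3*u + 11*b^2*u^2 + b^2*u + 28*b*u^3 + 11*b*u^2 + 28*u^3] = u*(3*b^2 + 22*b*u + 2*b + 28*u^2 + 11*u)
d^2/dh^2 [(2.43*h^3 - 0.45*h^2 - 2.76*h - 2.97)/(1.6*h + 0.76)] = (12.4416*h^3 + 17.72928*h^2 + 8.421408*h - 9.01392)/(4.096*h^3 + 5.8368*h^2 + 2.77248*h + 0.438976)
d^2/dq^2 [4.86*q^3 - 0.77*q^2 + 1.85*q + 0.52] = 29.16*q - 1.54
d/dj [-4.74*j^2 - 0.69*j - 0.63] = -9.48*j - 0.69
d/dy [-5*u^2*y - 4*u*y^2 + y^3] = -5*u^2 - 8*u*y + 3*y^2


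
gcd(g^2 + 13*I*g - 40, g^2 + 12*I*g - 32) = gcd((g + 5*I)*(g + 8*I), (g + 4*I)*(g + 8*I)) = g + 8*I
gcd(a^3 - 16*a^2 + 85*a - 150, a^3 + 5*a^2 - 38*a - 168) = a - 6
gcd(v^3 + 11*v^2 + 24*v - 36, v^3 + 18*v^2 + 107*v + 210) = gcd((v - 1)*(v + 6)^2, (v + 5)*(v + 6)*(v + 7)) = v + 6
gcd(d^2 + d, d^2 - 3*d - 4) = d + 1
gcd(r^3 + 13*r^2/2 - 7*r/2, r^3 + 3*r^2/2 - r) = r^2 - r/2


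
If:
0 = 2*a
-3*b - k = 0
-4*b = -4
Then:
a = 0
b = 1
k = -3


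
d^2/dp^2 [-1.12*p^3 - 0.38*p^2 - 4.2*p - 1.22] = -6.72*p - 0.76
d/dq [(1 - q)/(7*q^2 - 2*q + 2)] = 7*q*(q - 2)/(49*q^4 - 28*q^3 + 32*q^2 - 8*q + 4)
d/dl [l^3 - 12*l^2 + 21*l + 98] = 3*l^2 - 24*l + 21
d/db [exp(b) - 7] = exp(b)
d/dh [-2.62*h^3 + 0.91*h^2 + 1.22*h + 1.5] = -7.86*h^2 + 1.82*h + 1.22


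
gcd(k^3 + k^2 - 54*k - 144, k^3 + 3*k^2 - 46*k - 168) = k + 6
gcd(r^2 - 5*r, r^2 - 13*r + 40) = r - 5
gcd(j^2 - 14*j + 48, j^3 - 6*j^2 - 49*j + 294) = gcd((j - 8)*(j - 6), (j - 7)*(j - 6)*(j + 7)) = j - 6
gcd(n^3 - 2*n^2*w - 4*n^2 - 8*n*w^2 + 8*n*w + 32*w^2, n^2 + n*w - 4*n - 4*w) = n - 4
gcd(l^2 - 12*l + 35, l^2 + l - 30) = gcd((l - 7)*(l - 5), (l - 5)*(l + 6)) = l - 5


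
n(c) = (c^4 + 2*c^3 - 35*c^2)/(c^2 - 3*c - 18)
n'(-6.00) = -10.92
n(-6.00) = -11.00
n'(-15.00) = -25.34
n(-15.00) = 142.86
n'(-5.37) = -11.84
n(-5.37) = -18.09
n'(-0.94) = -5.50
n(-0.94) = 2.22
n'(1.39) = 3.67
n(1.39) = 2.89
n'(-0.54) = -2.58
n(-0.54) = 0.65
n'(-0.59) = -2.89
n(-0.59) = 0.79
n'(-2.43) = -99.08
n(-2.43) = 41.73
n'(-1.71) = -18.52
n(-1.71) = 10.44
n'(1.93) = 4.40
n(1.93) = 5.09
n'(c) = (3 - 2*c)*(c^4 + 2*c^3 - 35*c^2)/(c^2 - 3*c - 18)^2 + (4*c^3 + 6*c^2 - 70*c)/(c^2 - 3*c - 18) = c*(2*c^4 - 7*c^3 - 84*c^2 - 3*c + 1260)/(c^4 - 6*c^3 - 27*c^2 + 108*c + 324)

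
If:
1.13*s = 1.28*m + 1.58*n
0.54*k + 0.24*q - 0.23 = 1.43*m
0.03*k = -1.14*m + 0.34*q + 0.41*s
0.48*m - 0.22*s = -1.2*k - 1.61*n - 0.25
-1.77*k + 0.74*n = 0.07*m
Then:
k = -0.04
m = -0.22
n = -0.12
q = -0.23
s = -0.41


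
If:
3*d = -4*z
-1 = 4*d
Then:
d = -1/4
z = 3/16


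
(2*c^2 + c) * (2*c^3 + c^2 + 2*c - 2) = 4*c^5 + 4*c^4 + 5*c^3 - 2*c^2 - 2*c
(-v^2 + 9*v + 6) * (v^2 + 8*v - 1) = -v^4 + v^3 + 79*v^2 + 39*v - 6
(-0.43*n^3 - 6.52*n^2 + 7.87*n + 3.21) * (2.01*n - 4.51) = -0.8643*n^4 - 11.1659*n^3 + 45.2239*n^2 - 29.0416*n - 14.4771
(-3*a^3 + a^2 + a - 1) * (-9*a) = 27*a^4 - 9*a^3 - 9*a^2 + 9*a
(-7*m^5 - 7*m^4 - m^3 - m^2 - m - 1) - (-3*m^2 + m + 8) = -7*m^5 - 7*m^4 - m^3 + 2*m^2 - 2*m - 9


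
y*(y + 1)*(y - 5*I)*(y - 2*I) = y^4 + y^3 - 7*I*y^3 - 10*y^2 - 7*I*y^2 - 10*y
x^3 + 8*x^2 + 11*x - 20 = (x - 1)*(x + 4)*(x + 5)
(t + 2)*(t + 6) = t^2 + 8*t + 12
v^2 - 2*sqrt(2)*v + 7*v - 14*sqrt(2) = (v + 7)*(v - 2*sqrt(2))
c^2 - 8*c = c*(c - 8)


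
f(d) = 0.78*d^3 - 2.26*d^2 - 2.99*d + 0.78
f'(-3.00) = 31.63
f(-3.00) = -31.65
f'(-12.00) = 388.21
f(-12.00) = -1636.62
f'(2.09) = -2.22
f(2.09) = -8.22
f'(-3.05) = 32.56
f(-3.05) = -33.25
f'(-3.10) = 33.51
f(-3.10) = -34.91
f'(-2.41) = 21.49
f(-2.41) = -16.06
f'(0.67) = -4.97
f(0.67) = -2.00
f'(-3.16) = 34.66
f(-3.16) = -36.95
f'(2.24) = -1.37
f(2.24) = -8.49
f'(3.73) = 12.71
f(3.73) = -1.34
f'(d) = 2.34*d^2 - 4.52*d - 2.99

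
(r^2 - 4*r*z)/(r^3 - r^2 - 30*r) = (-r + 4*z)/(-r^2 + r + 30)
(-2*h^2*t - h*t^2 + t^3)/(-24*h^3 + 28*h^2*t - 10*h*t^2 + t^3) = t*(h + t)/(12*h^2 - 8*h*t + t^2)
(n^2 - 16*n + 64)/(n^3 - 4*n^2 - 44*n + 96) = (n - 8)/(n^2 + 4*n - 12)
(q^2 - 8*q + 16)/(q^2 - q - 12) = (q - 4)/(q + 3)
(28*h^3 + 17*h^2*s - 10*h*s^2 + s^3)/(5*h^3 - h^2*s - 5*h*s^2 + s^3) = (28*h^2 - 11*h*s + s^2)/(5*h^2 - 6*h*s + s^2)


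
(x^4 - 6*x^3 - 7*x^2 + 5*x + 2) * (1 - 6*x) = -6*x^5 + 37*x^4 + 36*x^3 - 37*x^2 - 7*x + 2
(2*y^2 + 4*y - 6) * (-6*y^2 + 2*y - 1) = -12*y^4 - 20*y^3 + 42*y^2 - 16*y + 6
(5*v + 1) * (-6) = -30*v - 6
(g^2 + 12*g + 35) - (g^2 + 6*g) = 6*g + 35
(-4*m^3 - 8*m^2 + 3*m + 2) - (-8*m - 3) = -4*m^3 - 8*m^2 + 11*m + 5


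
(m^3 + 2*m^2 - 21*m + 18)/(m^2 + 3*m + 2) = (m^3 + 2*m^2 - 21*m + 18)/(m^2 + 3*m + 2)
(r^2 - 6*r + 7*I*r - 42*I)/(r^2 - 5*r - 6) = (r + 7*I)/(r + 1)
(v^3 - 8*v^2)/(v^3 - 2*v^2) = (v - 8)/(v - 2)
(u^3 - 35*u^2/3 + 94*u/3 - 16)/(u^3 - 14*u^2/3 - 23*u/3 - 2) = (-3*u^3 + 35*u^2 - 94*u + 48)/(-3*u^3 + 14*u^2 + 23*u + 6)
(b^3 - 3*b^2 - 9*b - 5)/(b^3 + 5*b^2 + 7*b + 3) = (b - 5)/(b + 3)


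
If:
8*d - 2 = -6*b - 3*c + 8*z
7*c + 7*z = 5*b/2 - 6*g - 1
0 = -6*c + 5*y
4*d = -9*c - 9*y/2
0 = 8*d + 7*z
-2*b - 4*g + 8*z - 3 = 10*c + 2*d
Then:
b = 25721/11403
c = 320/1629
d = -128/181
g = -6065/15204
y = 128/543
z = 1024/1267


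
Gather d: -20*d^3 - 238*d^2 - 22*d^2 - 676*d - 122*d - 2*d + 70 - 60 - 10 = -20*d^3 - 260*d^2 - 800*d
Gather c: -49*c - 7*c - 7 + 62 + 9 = 64 - 56*c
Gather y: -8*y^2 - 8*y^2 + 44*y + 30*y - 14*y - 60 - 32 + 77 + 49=-16*y^2 + 60*y + 34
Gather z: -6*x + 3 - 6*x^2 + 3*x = -6*x^2 - 3*x + 3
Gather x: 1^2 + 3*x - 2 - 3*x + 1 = 0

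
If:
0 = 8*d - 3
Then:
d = 3/8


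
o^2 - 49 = (o - 7)*(o + 7)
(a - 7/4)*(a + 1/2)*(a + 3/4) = a^3 - a^2/2 - 29*a/16 - 21/32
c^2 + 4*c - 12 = (c - 2)*(c + 6)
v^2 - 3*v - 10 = (v - 5)*(v + 2)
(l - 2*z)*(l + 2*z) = l^2 - 4*z^2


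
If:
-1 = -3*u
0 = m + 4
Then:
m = -4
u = 1/3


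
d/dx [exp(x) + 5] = exp(x)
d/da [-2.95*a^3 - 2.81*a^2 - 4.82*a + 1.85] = -8.85*a^2 - 5.62*a - 4.82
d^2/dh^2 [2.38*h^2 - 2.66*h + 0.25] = 4.76000000000000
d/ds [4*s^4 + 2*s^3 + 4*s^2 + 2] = 2*s*(8*s^2 + 3*s + 4)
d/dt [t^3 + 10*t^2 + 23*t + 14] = 3*t^2 + 20*t + 23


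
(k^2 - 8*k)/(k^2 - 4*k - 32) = k/(k + 4)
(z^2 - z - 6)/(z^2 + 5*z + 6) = (z - 3)/(z + 3)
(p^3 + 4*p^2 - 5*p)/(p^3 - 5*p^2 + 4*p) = (p + 5)/(p - 4)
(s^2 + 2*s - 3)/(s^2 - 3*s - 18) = (s - 1)/(s - 6)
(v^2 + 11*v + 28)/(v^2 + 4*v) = (v + 7)/v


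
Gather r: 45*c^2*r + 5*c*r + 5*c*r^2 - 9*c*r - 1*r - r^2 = r^2*(5*c - 1) + r*(45*c^2 - 4*c - 1)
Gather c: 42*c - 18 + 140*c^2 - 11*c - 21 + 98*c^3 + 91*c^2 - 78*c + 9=98*c^3 + 231*c^2 - 47*c - 30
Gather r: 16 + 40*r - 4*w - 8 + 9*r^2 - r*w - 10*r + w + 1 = 9*r^2 + r*(30 - w) - 3*w + 9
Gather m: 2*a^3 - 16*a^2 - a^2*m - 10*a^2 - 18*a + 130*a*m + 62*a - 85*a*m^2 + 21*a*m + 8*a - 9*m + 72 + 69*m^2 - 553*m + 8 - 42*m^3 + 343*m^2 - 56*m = 2*a^3 - 26*a^2 + 52*a - 42*m^3 + m^2*(412 - 85*a) + m*(-a^2 + 151*a - 618) + 80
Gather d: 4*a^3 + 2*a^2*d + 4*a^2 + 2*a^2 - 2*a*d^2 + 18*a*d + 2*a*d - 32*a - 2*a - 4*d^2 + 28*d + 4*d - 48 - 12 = 4*a^3 + 6*a^2 - 34*a + d^2*(-2*a - 4) + d*(2*a^2 + 20*a + 32) - 60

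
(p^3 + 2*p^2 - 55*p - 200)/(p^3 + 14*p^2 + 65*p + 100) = (p - 8)/(p + 4)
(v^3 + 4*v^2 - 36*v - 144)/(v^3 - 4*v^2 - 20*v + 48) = (v + 6)/(v - 2)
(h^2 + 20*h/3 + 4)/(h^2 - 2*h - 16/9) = 3*(h + 6)/(3*h - 8)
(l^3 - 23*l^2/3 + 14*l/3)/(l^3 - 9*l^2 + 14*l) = (l - 2/3)/(l - 2)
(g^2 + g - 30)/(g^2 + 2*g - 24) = (g - 5)/(g - 4)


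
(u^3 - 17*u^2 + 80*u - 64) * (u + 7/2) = u^4 - 27*u^3/2 + 41*u^2/2 + 216*u - 224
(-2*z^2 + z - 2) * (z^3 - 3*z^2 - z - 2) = -2*z^5 + 7*z^4 - 3*z^3 + 9*z^2 + 4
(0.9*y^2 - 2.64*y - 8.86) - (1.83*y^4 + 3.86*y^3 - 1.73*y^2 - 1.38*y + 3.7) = -1.83*y^4 - 3.86*y^3 + 2.63*y^2 - 1.26*y - 12.56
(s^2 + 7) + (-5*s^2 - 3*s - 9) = -4*s^2 - 3*s - 2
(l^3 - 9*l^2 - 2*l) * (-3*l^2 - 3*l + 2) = -3*l^5 + 24*l^4 + 35*l^3 - 12*l^2 - 4*l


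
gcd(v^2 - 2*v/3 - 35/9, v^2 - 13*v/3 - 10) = v + 5/3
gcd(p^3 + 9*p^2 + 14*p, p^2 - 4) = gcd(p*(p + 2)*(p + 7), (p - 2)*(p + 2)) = p + 2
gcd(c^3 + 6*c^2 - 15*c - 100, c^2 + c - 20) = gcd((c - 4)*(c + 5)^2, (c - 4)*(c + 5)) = c^2 + c - 20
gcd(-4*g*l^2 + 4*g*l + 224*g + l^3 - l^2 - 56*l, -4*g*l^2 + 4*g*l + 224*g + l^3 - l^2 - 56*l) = 4*g*l^2 - 4*g*l - 224*g - l^3 + l^2 + 56*l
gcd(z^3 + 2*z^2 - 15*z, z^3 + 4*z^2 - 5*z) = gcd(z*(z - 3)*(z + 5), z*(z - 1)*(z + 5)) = z^2 + 5*z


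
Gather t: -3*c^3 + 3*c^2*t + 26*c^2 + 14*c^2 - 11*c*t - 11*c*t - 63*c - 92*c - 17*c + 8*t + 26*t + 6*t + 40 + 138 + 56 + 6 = -3*c^3 + 40*c^2 - 172*c + t*(3*c^2 - 22*c + 40) + 240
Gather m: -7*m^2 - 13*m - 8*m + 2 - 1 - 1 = -7*m^2 - 21*m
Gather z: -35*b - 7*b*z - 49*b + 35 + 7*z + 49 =-84*b + z*(7 - 7*b) + 84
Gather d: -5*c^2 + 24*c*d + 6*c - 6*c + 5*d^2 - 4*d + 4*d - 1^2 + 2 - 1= -5*c^2 + 24*c*d + 5*d^2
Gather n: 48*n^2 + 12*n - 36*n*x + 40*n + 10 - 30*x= 48*n^2 + n*(52 - 36*x) - 30*x + 10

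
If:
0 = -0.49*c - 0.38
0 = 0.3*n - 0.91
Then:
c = -0.78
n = 3.03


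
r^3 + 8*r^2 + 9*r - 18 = (r - 1)*(r + 3)*(r + 6)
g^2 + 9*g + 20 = (g + 4)*(g + 5)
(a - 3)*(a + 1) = a^2 - 2*a - 3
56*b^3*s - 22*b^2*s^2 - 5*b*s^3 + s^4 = s*(-7*b + s)*(-2*b + s)*(4*b + s)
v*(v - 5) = v^2 - 5*v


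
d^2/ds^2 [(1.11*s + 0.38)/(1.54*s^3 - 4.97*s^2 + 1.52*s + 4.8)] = (15.794856*s^5 - 40.159812*s^4 + 3.10431799999998*s^3 - 36.806364*s^2 + 124.803168*s + 3.689344)/(3.652264*s^9 - 35.360556*s^8 + 124.932654*s^7 - 158.415089*s^6 - 97.119288*s^5 + 388.659936*s^4 - 107.610112*s^3 - 310.25664*s^2 + 105.0624*s + 110.592)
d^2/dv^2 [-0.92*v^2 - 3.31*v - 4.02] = -1.84000000000000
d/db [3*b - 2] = 3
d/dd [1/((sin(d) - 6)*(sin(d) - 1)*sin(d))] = (-3*cos(d) + 14/tan(d) - 6*cos(d)/sin(d)^2)/((sin(d) - 6)^2*(sin(d) - 1)^2)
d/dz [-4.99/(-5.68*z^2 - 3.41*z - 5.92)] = (-56.6864*z - 17.0159)/(5.68*z^2 + 3.41*z + 5.92)^2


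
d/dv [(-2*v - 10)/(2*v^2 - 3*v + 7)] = 4*(v^2 + 10*v - 11)/(4*v^4 - 12*v^3 + 37*v^2 - 42*v + 49)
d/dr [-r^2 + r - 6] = 1 - 2*r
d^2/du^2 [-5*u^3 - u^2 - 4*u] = -30*u - 2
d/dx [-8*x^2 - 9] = -16*x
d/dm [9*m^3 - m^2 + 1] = m*(27*m - 2)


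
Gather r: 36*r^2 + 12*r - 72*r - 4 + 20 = 36*r^2 - 60*r + 16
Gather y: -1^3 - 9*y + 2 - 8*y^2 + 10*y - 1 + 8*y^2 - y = 0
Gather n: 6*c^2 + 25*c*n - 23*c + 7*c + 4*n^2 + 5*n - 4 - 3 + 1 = 6*c^2 - 16*c + 4*n^2 + n*(25*c + 5) - 6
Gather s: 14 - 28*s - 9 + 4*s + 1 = 6 - 24*s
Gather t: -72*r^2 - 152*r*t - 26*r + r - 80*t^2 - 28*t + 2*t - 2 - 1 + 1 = -72*r^2 - 25*r - 80*t^2 + t*(-152*r - 26) - 2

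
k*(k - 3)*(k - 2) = k^3 - 5*k^2 + 6*k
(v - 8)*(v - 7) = v^2 - 15*v + 56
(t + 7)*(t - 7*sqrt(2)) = t^2 - 7*sqrt(2)*t + 7*t - 49*sqrt(2)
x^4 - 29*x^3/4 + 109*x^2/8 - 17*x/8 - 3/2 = (x - 4)*(x - 3)*(x - 1/2)*(x + 1/4)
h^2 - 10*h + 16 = (h - 8)*(h - 2)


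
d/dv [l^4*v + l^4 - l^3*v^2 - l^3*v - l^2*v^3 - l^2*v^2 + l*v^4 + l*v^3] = l*(l^3 - 2*l^2*v - l^2 - 3*l*v^2 - 2*l*v + 4*v^3 + 3*v^2)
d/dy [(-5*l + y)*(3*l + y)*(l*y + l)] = l*(-15*l^2 - 4*l*y - 2*l + 3*y^2 + 2*y)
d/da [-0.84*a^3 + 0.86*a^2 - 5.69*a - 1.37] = -2.52*a^2 + 1.72*a - 5.69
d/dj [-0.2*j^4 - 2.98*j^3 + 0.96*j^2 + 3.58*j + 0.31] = -0.8*j^3 - 8.94*j^2 + 1.92*j + 3.58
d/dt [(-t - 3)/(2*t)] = 3/(2*t^2)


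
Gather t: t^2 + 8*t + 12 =t^2 + 8*t + 12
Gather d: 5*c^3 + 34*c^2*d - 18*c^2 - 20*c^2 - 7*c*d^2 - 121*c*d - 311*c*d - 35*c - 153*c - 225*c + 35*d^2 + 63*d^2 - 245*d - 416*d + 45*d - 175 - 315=5*c^3 - 38*c^2 - 413*c + d^2*(98 - 7*c) + d*(34*c^2 - 432*c - 616) - 490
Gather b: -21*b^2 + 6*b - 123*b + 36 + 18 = -21*b^2 - 117*b + 54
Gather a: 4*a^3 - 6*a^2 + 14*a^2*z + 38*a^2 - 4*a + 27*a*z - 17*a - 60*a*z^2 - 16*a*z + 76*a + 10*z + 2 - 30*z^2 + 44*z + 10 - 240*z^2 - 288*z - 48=4*a^3 + a^2*(14*z + 32) + a*(-60*z^2 + 11*z + 55) - 270*z^2 - 234*z - 36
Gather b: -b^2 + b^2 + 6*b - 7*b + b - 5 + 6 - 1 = 0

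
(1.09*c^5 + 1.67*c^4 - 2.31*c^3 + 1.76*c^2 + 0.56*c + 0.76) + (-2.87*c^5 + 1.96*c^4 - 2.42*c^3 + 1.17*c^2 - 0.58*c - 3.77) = -1.78*c^5 + 3.63*c^4 - 4.73*c^3 + 2.93*c^2 - 0.0199999999999999*c - 3.01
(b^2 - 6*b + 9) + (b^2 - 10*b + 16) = 2*b^2 - 16*b + 25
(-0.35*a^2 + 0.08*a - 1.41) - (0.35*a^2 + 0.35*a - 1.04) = -0.7*a^2 - 0.27*a - 0.37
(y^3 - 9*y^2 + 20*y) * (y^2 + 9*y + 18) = y^5 - 43*y^3 + 18*y^2 + 360*y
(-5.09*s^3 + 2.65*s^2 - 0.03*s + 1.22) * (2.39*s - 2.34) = -12.1651*s^4 + 18.2441*s^3 - 6.2727*s^2 + 2.986*s - 2.8548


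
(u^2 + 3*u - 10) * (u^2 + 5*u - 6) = u^4 + 8*u^3 - u^2 - 68*u + 60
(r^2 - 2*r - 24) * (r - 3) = r^3 - 5*r^2 - 18*r + 72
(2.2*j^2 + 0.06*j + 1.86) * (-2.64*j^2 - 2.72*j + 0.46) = -5.808*j^4 - 6.1424*j^3 - 4.0616*j^2 - 5.0316*j + 0.8556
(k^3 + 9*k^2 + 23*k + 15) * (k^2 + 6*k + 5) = k^5 + 15*k^4 + 82*k^3 + 198*k^2 + 205*k + 75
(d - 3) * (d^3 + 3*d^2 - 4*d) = d^4 - 13*d^2 + 12*d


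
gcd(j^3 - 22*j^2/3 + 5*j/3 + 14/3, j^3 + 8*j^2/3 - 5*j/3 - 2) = j^2 - j/3 - 2/3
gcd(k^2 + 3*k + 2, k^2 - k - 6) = k + 2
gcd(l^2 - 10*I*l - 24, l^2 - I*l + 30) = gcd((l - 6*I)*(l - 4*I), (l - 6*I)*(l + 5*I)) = l - 6*I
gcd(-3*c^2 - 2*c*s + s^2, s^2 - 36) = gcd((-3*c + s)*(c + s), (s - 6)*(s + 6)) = 1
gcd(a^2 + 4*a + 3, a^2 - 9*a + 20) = 1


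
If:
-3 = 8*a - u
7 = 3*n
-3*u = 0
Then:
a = -3/8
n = 7/3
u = 0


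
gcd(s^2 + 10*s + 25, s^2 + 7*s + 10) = s + 5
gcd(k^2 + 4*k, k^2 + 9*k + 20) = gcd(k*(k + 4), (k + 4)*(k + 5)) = k + 4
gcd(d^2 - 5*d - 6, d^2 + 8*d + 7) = d + 1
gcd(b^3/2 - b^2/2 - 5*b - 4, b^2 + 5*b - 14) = 1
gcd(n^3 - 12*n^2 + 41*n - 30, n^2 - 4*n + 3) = n - 1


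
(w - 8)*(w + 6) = w^2 - 2*w - 48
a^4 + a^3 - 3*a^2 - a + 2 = (a - 1)^2*(a + 1)*(a + 2)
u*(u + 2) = u^2 + 2*u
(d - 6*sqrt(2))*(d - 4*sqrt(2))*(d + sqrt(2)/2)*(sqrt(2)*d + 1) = sqrt(2)*d^4 - 18*d^3 + 57*sqrt(2)*d^2/2 + 86*d + 24*sqrt(2)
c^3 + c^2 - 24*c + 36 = (c - 3)*(c - 2)*(c + 6)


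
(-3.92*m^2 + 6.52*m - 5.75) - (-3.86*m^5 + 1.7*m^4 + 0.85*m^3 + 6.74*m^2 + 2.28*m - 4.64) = 3.86*m^5 - 1.7*m^4 - 0.85*m^3 - 10.66*m^2 + 4.24*m - 1.11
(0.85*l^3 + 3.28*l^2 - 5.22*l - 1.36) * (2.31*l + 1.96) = 1.9635*l^4 + 9.2428*l^3 - 5.6294*l^2 - 13.3728*l - 2.6656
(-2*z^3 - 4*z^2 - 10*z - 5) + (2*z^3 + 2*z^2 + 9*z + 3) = -2*z^2 - z - 2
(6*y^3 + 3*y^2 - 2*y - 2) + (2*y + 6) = 6*y^3 + 3*y^2 + 4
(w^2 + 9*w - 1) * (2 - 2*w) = -2*w^3 - 16*w^2 + 20*w - 2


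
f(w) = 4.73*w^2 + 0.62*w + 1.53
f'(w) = 9.46*w + 0.62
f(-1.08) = 6.38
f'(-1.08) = -9.60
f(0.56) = 3.36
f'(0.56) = 5.92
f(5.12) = 128.70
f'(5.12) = 49.06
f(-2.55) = 30.71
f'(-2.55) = -23.50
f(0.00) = 1.53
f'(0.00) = 0.62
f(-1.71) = 14.30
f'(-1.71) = -15.56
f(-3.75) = 65.72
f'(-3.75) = -34.86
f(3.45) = 59.97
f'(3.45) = 33.26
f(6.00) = 175.53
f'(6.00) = 57.38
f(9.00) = 390.24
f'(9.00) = 85.76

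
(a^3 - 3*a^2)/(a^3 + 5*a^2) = (a - 3)/(a + 5)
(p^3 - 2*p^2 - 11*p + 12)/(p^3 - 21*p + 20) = (p + 3)/(p + 5)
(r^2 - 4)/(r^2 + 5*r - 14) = (r + 2)/(r + 7)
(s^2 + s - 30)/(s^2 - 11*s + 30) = (s + 6)/(s - 6)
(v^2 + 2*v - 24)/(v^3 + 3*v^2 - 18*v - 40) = (v + 6)/(v^2 + 7*v + 10)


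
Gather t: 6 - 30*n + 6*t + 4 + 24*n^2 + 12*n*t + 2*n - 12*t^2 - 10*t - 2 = 24*n^2 - 28*n - 12*t^2 + t*(12*n - 4) + 8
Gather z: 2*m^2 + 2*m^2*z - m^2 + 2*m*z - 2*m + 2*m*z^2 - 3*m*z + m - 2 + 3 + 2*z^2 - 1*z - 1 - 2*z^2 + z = m^2 + 2*m*z^2 - m + z*(2*m^2 - m)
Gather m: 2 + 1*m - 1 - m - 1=0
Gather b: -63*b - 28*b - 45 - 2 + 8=-91*b - 39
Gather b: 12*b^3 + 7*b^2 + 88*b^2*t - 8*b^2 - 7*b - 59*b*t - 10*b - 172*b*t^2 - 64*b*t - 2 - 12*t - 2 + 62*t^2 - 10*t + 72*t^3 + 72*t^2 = 12*b^3 + b^2*(88*t - 1) + b*(-172*t^2 - 123*t - 17) + 72*t^3 + 134*t^2 - 22*t - 4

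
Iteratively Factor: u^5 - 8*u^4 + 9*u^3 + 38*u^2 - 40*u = (u - 4)*(u^4 - 4*u^3 - 7*u^2 + 10*u) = (u - 5)*(u - 4)*(u^3 + u^2 - 2*u) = (u - 5)*(u - 4)*(u + 2)*(u^2 - u) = (u - 5)*(u - 4)*(u - 1)*(u + 2)*(u)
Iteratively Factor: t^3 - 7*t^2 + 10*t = (t - 5)*(t^2 - 2*t) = t*(t - 5)*(t - 2)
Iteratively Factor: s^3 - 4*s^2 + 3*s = (s)*(s^2 - 4*s + 3) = s*(s - 3)*(s - 1)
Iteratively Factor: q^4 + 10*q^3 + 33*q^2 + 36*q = (q + 3)*(q^3 + 7*q^2 + 12*q) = q*(q + 3)*(q^2 + 7*q + 12) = q*(q + 3)^2*(q + 4)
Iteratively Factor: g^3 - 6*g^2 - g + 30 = (g + 2)*(g^2 - 8*g + 15) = (g - 3)*(g + 2)*(g - 5)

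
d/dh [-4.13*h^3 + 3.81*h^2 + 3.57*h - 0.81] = -12.39*h^2 + 7.62*h + 3.57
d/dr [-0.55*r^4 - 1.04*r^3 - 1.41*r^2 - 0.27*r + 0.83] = -2.2*r^3 - 3.12*r^2 - 2.82*r - 0.27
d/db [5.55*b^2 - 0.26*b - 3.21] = 11.1*b - 0.26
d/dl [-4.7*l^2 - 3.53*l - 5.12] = -9.4*l - 3.53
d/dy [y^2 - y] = 2*y - 1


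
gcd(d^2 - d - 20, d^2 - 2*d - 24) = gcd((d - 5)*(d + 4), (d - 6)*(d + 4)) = d + 4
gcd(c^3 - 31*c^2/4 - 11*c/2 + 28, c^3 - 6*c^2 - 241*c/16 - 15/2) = c - 8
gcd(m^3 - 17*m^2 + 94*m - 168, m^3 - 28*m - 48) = m - 6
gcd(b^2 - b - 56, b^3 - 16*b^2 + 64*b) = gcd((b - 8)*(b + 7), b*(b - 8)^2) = b - 8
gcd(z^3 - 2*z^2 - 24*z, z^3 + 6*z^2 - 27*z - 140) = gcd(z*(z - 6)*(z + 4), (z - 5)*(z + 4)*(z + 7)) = z + 4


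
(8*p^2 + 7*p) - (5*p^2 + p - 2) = 3*p^2 + 6*p + 2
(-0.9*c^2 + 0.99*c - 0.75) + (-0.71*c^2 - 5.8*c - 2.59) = -1.61*c^2 - 4.81*c - 3.34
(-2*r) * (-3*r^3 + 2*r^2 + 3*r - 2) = 6*r^4 - 4*r^3 - 6*r^2 + 4*r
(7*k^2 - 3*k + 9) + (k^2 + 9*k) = 8*k^2 + 6*k + 9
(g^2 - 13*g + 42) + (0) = g^2 - 13*g + 42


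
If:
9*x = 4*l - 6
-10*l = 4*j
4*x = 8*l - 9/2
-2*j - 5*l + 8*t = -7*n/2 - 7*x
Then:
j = -165/224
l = 33/112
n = 15/14 - 16*t/7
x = -15/28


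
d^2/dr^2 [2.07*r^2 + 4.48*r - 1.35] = 4.14000000000000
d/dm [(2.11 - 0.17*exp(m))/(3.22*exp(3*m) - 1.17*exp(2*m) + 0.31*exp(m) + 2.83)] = (1.0948*exp(3*m) - 20.5815*exp(2*m) + 4.9374*exp(m) - 1.1352)*exp(m)/(10.3684*exp(6*m) - 7.5348*exp(5*m) + 3.3653*exp(4*m) + 17.4998*exp(3*m) - 6.5261*exp(2*m) + 1.7546*exp(m) + 8.0089)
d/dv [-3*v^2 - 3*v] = -6*v - 3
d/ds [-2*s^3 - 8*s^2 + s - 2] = -6*s^2 - 16*s + 1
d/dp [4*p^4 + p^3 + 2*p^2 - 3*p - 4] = 16*p^3 + 3*p^2 + 4*p - 3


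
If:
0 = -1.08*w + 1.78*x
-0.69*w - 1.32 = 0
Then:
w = -1.91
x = -1.16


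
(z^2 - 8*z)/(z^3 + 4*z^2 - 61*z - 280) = z/(z^2 + 12*z + 35)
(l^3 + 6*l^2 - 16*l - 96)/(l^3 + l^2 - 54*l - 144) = (l^2 - 16)/(l^2 - 5*l - 24)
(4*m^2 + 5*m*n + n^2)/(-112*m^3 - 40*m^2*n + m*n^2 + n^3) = (-m - n)/(28*m^2 + 3*m*n - n^2)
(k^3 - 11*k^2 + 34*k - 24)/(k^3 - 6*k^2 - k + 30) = (k^3 - 11*k^2 + 34*k - 24)/(k^3 - 6*k^2 - k + 30)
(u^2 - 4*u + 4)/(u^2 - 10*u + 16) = (u - 2)/(u - 8)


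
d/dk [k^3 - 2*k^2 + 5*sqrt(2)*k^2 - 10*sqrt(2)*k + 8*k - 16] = 3*k^2 - 4*k + 10*sqrt(2)*k - 10*sqrt(2) + 8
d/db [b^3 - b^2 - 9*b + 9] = 3*b^2 - 2*b - 9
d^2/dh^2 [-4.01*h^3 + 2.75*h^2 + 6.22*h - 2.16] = 5.5 - 24.06*h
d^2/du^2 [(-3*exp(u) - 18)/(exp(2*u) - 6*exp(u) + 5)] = 3*(-exp(4*u) - 30*exp(3*u) + 138*exp(2*u) - 126*exp(u) - 205)*exp(u)/(exp(6*u) - 18*exp(5*u) + 123*exp(4*u) - 396*exp(3*u) + 615*exp(2*u) - 450*exp(u) + 125)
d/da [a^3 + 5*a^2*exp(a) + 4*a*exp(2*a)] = 5*a^2*exp(a) + 3*a^2 + 8*a*exp(2*a) + 10*a*exp(a) + 4*exp(2*a)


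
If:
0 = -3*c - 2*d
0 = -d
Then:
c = 0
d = 0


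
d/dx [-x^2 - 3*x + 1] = -2*x - 3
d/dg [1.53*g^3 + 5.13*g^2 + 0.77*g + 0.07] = 4.59*g^2 + 10.26*g + 0.77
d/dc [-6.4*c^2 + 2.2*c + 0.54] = 2.2 - 12.8*c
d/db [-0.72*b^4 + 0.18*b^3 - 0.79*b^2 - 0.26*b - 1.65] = -2.88*b^3 + 0.54*b^2 - 1.58*b - 0.26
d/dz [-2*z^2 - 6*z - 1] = -4*z - 6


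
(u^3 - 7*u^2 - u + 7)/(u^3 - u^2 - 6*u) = (-u^3 + 7*u^2 + u - 7)/(u*(-u^2 + u + 6))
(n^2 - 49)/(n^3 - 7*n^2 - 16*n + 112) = (n + 7)/(n^2 - 16)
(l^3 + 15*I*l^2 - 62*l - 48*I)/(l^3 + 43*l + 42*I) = (l + 8*I)/(l - 7*I)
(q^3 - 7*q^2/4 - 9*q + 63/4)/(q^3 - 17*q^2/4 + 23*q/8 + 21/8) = 2*(q + 3)/(2*q + 1)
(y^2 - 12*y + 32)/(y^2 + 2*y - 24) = (y - 8)/(y + 6)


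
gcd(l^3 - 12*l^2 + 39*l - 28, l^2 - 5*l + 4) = l^2 - 5*l + 4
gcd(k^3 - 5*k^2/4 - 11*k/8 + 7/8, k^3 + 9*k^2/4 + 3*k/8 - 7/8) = k^2 + k/2 - 1/2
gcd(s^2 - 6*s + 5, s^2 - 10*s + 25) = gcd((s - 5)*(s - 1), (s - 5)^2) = s - 5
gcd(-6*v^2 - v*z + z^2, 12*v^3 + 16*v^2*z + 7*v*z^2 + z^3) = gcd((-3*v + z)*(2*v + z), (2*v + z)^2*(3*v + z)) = 2*v + z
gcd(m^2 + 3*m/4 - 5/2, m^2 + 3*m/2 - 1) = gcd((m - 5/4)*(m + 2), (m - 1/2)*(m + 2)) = m + 2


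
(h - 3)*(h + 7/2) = h^2 + h/2 - 21/2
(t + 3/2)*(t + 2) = t^2 + 7*t/2 + 3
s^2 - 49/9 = (s - 7/3)*(s + 7/3)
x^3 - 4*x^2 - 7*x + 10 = (x - 5)*(x - 1)*(x + 2)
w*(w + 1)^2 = w^3 + 2*w^2 + w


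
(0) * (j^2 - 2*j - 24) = 0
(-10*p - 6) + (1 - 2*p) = -12*p - 5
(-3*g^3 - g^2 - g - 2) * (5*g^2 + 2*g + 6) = -15*g^5 - 11*g^4 - 25*g^3 - 18*g^2 - 10*g - 12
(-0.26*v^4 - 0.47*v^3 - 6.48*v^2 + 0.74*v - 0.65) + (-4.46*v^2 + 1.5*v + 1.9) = -0.26*v^4 - 0.47*v^3 - 10.94*v^2 + 2.24*v + 1.25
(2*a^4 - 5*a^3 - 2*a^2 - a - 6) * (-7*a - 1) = -14*a^5 + 33*a^4 + 19*a^3 + 9*a^2 + 43*a + 6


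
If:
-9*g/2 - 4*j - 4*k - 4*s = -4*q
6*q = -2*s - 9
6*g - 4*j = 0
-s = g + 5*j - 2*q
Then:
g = -10*s/51 - 6/17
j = -5*s/17 - 9/17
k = -167*s/204 - 39/68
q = -s/3 - 3/2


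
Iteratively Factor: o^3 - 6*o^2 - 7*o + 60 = (o - 5)*(o^2 - o - 12) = (o - 5)*(o - 4)*(o + 3)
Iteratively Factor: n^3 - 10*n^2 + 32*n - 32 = (n - 4)*(n^2 - 6*n + 8) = (n - 4)*(n - 2)*(n - 4)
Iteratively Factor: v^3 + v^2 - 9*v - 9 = (v + 3)*(v^2 - 2*v - 3) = (v + 1)*(v + 3)*(v - 3)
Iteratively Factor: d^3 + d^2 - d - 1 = (d + 1)*(d^2 - 1) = (d + 1)^2*(d - 1)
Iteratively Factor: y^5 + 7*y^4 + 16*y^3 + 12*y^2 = (y + 2)*(y^4 + 5*y^3 + 6*y^2) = (y + 2)^2*(y^3 + 3*y^2) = (y + 2)^2*(y + 3)*(y^2) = y*(y + 2)^2*(y + 3)*(y)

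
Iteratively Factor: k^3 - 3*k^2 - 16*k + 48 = (k - 3)*(k^2 - 16) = (k - 4)*(k - 3)*(k + 4)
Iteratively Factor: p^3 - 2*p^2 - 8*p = (p - 4)*(p^2 + 2*p) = p*(p - 4)*(p + 2)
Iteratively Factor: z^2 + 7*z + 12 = (z + 4)*(z + 3)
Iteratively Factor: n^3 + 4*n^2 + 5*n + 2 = (n + 2)*(n^2 + 2*n + 1) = (n + 1)*(n + 2)*(n + 1)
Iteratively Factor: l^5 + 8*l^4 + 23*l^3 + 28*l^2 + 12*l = (l)*(l^4 + 8*l^3 + 23*l^2 + 28*l + 12) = l*(l + 2)*(l^3 + 6*l^2 + 11*l + 6) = l*(l + 2)^2*(l^2 + 4*l + 3) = l*(l + 1)*(l + 2)^2*(l + 3)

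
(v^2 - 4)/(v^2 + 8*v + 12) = (v - 2)/(v + 6)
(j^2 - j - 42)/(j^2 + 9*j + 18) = (j - 7)/(j + 3)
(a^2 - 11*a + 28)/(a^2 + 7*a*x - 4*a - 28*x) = (a - 7)/(a + 7*x)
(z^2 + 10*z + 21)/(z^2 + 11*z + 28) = (z + 3)/(z + 4)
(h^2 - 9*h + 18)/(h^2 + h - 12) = (h - 6)/(h + 4)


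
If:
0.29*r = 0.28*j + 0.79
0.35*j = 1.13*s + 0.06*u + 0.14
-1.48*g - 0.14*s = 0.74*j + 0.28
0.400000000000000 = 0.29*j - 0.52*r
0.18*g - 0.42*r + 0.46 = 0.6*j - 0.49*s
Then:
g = 5.83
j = -8.57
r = -5.55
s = -18.32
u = 292.77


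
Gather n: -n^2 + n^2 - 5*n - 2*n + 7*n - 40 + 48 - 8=0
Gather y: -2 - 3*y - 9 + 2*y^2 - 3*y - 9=2*y^2 - 6*y - 20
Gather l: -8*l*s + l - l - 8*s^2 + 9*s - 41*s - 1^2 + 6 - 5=-8*l*s - 8*s^2 - 32*s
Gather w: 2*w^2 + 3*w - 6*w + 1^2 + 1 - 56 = 2*w^2 - 3*w - 54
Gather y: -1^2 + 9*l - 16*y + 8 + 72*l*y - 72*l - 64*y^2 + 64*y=-63*l - 64*y^2 + y*(72*l + 48) + 7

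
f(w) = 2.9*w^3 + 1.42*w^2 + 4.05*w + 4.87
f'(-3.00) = 73.83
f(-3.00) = -72.80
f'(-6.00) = 300.21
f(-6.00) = -594.71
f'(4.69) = 208.74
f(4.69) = 354.27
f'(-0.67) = 6.05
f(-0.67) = 1.92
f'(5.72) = 304.94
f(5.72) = 617.23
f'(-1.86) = 28.87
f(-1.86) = -16.41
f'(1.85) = 39.08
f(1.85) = 35.58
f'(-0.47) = 4.64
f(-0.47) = 2.98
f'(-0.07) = 3.89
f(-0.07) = 4.59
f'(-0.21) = 3.84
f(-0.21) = 4.06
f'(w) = 8.7*w^2 + 2.84*w + 4.05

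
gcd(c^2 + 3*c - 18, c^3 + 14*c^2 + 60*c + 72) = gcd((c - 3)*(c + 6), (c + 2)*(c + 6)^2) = c + 6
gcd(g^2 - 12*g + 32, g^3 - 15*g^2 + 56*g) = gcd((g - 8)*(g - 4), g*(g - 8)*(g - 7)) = g - 8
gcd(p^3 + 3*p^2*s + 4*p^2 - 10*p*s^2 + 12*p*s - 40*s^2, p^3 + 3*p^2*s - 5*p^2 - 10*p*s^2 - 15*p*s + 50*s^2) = p^2 + 3*p*s - 10*s^2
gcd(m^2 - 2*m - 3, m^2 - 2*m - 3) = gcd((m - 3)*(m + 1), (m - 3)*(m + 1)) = m^2 - 2*m - 3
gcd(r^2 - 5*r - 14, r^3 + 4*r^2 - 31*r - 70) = r + 2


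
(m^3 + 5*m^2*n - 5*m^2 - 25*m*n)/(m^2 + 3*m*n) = (m^2 + 5*m*n - 5*m - 25*n)/(m + 3*n)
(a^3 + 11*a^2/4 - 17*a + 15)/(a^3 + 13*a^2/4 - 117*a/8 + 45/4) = 2*(a - 2)/(2*a - 3)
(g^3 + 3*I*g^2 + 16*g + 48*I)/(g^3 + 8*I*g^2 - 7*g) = (g^3 + 3*I*g^2 + 16*g + 48*I)/(g*(g^2 + 8*I*g - 7))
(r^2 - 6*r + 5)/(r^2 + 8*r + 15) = (r^2 - 6*r + 5)/(r^2 + 8*r + 15)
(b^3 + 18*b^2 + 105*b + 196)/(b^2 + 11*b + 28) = b + 7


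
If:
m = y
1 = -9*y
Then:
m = -1/9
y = -1/9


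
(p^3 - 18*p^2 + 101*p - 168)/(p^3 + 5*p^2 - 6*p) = (p^3 - 18*p^2 + 101*p - 168)/(p*(p^2 + 5*p - 6))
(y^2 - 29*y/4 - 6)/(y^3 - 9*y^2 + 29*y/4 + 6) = (4*y + 3)/(4*y^2 - 4*y - 3)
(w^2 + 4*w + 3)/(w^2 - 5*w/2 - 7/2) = 2*(w + 3)/(2*w - 7)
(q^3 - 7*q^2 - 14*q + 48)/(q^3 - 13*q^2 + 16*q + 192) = (q - 2)/(q - 8)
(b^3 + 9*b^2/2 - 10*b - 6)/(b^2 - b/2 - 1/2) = (b^2 + 4*b - 12)/(b - 1)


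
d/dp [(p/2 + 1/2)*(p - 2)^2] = 3*p*(p/2 - 1)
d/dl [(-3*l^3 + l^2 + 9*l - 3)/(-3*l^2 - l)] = (9*l^4 + 6*l^3 + 26*l^2 - 18*l - 3)/(l^2*(9*l^2 + 6*l + 1))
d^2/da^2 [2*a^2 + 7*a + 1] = 4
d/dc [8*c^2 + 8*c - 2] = 16*c + 8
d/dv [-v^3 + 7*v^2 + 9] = v*(14 - 3*v)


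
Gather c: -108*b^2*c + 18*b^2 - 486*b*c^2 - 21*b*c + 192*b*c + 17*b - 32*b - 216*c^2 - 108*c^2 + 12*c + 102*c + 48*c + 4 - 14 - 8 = 18*b^2 - 15*b + c^2*(-486*b - 324) + c*(-108*b^2 + 171*b + 162) - 18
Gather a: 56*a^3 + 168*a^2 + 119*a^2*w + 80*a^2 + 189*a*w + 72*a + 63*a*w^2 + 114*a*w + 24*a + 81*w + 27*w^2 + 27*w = 56*a^3 + a^2*(119*w + 248) + a*(63*w^2 + 303*w + 96) + 27*w^2 + 108*w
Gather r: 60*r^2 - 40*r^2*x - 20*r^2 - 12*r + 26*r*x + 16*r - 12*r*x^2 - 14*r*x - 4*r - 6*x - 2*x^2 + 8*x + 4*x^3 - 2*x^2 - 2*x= r^2*(40 - 40*x) + r*(-12*x^2 + 12*x) + 4*x^3 - 4*x^2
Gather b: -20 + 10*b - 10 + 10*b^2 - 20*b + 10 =10*b^2 - 10*b - 20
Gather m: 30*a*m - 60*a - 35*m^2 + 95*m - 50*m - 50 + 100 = -60*a - 35*m^2 + m*(30*a + 45) + 50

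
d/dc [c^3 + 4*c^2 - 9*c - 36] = 3*c^2 + 8*c - 9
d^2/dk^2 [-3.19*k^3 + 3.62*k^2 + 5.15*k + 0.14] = 7.24 - 19.14*k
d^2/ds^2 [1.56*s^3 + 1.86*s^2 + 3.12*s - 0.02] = 9.36*s + 3.72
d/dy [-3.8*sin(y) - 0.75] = -3.8*cos(y)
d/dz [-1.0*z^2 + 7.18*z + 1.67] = 7.18 - 2.0*z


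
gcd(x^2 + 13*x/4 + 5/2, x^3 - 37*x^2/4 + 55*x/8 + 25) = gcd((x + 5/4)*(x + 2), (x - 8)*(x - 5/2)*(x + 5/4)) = x + 5/4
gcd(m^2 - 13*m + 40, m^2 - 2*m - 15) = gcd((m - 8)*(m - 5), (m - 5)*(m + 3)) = m - 5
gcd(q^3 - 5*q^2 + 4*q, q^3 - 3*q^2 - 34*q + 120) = q - 4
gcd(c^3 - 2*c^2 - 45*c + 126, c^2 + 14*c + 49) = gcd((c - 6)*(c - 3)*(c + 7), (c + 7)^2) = c + 7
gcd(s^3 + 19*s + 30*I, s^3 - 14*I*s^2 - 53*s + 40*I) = s - 5*I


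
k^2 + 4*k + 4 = (k + 2)^2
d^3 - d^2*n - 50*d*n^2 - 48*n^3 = (d - 8*n)*(d + n)*(d + 6*n)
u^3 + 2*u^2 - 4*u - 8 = (u - 2)*(u + 2)^2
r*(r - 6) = r^2 - 6*r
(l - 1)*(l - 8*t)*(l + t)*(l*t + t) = l^4*t - 7*l^3*t^2 - 8*l^2*t^3 - l^2*t + 7*l*t^2 + 8*t^3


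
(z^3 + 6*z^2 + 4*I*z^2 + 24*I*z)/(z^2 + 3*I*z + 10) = z*(z^2 + 6*z + 4*I*z + 24*I)/(z^2 + 3*I*z + 10)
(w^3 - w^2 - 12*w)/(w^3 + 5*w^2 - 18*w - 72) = w/(w + 6)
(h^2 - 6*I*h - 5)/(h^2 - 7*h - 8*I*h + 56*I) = (h^2 - 6*I*h - 5)/(h^2 - 7*h - 8*I*h + 56*I)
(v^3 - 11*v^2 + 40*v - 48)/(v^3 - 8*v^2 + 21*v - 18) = (v^2 - 8*v + 16)/(v^2 - 5*v + 6)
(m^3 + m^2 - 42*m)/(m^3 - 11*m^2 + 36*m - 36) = m*(m + 7)/(m^2 - 5*m + 6)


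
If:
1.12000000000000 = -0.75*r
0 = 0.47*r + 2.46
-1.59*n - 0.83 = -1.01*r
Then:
No Solution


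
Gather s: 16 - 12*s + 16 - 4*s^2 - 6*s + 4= -4*s^2 - 18*s + 36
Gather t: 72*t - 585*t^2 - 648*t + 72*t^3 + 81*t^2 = 72*t^3 - 504*t^2 - 576*t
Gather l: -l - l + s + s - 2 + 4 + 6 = -2*l + 2*s + 8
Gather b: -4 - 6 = -10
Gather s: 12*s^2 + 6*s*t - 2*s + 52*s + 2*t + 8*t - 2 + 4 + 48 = 12*s^2 + s*(6*t + 50) + 10*t + 50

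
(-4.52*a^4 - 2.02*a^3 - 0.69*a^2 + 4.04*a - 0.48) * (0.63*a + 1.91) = -2.8476*a^5 - 9.9058*a^4 - 4.2929*a^3 + 1.2273*a^2 + 7.414*a - 0.9168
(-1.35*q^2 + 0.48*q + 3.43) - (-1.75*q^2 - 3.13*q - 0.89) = 0.4*q^2 + 3.61*q + 4.32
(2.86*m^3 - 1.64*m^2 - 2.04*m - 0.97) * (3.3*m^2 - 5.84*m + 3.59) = 9.438*m^5 - 22.1144*m^4 + 13.113*m^3 + 2.825*m^2 - 1.6588*m - 3.4823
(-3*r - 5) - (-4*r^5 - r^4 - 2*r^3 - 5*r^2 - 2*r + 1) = 4*r^5 + r^4 + 2*r^3 + 5*r^2 - r - 6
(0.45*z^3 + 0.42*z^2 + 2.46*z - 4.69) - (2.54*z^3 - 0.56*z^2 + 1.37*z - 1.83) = -2.09*z^3 + 0.98*z^2 + 1.09*z - 2.86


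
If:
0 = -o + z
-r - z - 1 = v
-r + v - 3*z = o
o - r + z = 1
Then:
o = 1/9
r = -7/9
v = -1/3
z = 1/9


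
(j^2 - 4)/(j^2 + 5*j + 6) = (j - 2)/(j + 3)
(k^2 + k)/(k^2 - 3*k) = (k + 1)/(k - 3)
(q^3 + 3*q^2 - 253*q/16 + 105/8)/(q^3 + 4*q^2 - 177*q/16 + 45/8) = (4*q - 7)/(4*q - 3)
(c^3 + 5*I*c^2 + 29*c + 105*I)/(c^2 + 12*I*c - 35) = (c^2 - 2*I*c + 15)/(c + 5*I)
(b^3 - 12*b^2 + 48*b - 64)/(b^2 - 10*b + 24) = (b^2 - 8*b + 16)/(b - 6)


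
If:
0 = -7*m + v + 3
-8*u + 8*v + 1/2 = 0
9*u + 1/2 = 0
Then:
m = 415/1008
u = -1/18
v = -17/144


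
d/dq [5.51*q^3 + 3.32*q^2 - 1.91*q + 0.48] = 16.53*q^2 + 6.64*q - 1.91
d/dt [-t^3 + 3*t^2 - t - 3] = -3*t^2 + 6*t - 1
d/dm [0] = 0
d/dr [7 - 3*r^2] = -6*r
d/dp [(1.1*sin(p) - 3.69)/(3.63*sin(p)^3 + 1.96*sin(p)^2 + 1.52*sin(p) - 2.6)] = (-7.986*sin(p)^3 + 38.0281*sin(p)^2 + 14.4648*sin(p) + 2.7488)*cos(p)/(13.1769*sin(p)^6 + 14.2296*sin(p)^5 + 14.8768*sin(p)^4 - 12.9176*sin(p)^3 - 7.8816*sin(p)^2 - 7.904*sin(p) + 6.76)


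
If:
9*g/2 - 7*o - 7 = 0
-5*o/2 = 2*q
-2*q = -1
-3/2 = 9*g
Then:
No Solution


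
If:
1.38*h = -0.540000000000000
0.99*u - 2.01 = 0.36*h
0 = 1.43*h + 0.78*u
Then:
No Solution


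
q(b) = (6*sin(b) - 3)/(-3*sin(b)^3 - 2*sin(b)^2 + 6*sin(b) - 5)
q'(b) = (6*sin(b) - 3)*(9*sin(b)^2*cos(b) + 4*sin(b)*cos(b) - 6*cos(b))/(-3*sin(b)^3 - 2*sin(b)^2 + 6*sin(b) - 5)^2 + 6*cos(b)/(-3*sin(b)^3 - 2*sin(b)^2 + 6*sin(b) - 5)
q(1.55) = -0.75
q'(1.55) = -0.00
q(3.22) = 0.63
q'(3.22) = 0.37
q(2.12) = -0.66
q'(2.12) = 0.55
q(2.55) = -0.12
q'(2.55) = 1.82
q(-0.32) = 0.70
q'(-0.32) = -0.21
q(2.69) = 0.13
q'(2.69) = 1.70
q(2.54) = -0.14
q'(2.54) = 1.81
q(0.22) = 0.44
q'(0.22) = -1.00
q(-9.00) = 0.72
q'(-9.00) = 0.19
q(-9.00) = 0.72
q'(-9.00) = 0.19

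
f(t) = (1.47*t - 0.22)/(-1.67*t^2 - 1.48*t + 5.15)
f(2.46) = -0.40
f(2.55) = -0.37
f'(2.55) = 0.24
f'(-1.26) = 0.63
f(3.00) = -0.29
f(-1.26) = -0.47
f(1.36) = 36.78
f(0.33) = 0.06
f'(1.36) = 4610.53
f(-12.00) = 0.08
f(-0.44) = -0.16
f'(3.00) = 0.13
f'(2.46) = 0.27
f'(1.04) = 2.81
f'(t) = (1.47*t - 0.22)*(3.34*t + 1.48)/(-1.67*t^2 - 1.48*t + 5.15)^2 + 1.47/(-1.67*t^2 - 1.48*t + 5.15) = (2.4549*t^2 - 0.7348*t + 7.2449)/(2.7889*t^4 + 4.9432*t^3 - 15.0106*t^2 - 15.244*t + 26.5225)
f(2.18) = -0.50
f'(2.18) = 0.48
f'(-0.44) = 0.27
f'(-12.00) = 0.01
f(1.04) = 0.73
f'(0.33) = 0.36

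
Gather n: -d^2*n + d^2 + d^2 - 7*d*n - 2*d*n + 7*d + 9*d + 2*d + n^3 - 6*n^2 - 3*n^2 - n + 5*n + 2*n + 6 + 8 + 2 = 2*d^2 + 18*d + n^3 - 9*n^2 + n*(-d^2 - 9*d + 6) + 16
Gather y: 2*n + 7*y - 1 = 2*n + 7*y - 1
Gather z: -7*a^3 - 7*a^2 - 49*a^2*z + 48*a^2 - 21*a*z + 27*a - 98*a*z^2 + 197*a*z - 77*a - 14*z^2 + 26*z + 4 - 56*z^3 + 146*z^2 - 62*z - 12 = -7*a^3 + 41*a^2 - 50*a - 56*z^3 + z^2*(132 - 98*a) + z*(-49*a^2 + 176*a - 36) - 8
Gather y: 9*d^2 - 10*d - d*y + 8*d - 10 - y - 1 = 9*d^2 - 2*d + y*(-d - 1) - 11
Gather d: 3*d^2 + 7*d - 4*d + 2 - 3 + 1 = 3*d^2 + 3*d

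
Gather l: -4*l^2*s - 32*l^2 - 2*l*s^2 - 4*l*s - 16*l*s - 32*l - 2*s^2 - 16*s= l^2*(-4*s - 32) + l*(-2*s^2 - 20*s - 32) - 2*s^2 - 16*s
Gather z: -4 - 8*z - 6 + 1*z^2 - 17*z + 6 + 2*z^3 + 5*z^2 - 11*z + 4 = 2*z^3 + 6*z^2 - 36*z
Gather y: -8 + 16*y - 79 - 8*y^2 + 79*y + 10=-8*y^2 + 95*y - 77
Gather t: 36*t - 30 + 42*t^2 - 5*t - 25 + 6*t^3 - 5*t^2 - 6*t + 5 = 6*t^3 + 37*t^2 + 25*t - 50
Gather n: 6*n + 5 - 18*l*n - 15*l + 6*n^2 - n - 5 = -15*l + 6*n^2 + n*(5 - 18*l)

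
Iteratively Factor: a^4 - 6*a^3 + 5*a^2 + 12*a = (a - 4)*(a^3 - 2*a^2 - 3*a) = a*(a - 4)*(a^2 - 2*a - 3) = a*(a - 4)*(a - 3)*(a + 1)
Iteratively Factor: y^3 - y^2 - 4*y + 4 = (y - 2)*(y^2 + y - 2) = (y - 2)*(y - 1)*(y + 2)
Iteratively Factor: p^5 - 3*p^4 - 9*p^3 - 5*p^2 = (p)*(p^4 - 3*p^3 - 9*p^2 - 5*p) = p*(p - 5)*(p^3 + 2*p^2 + p) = p*(p - 5)*(p + 1)*(p^2 + p) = p^2*(p - 5)*(p + 1)*(p + 1)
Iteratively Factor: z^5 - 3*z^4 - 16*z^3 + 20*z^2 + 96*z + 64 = (z + 1)*(z^4 - 4*z^3 - 12*z^2 + 32*z + 64) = (z - 4)*(z + 1)*(z^3 - 12*z - 16) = (z - 4)*(z + 1)*(z + 2)*(z^2 - 2*z - 8) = (z - 4)^2*(z + 1)*(z + 2)*(z + 2)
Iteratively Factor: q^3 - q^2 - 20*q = (q - 5)*(q^2 + 4*q) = (q - 5)*(q + 4)*(q)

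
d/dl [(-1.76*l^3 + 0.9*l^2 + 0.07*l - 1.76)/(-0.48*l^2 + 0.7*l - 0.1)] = (0.8448*l^4 - 2.464*l^3 + 1.1916*l^2 - 1.8696*l + 1.225)/(0.2304*l^4 - 0.672*l^3 + 0.586*l^2 - 0.14*l + 0.01)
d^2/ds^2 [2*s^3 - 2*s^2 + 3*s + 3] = 12*s - 4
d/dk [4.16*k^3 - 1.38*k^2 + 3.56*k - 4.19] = 12.48*k^2 - 2.76*k + 3.56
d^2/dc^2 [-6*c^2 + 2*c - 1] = -12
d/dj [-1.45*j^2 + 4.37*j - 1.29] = 4.37 - 2.9*j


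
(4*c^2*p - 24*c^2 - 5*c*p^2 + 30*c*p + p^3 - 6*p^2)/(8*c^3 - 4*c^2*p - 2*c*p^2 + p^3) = (4*c^2*p - 24*c^2 - 5*c*p^2 + 30*c*p + p^3 - 6*p^2)/(8*c^3 - 4*c^2*p - 2*c*p^2 + p^3)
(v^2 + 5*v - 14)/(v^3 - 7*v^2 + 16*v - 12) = (v + 7)/(v^2 - 5*v + 6)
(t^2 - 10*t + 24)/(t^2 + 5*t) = (t^2 - 10*t + 24)/(t*(t + 5))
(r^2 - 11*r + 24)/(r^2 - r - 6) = (r - 8)/(r + 2)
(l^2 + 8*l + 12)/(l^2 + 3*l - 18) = (l + 2)/(l - 3)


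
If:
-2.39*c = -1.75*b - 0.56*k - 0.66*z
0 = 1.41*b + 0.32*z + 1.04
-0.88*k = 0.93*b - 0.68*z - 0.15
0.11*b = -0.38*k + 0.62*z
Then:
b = -0.98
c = 0.06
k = 2.04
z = 1.08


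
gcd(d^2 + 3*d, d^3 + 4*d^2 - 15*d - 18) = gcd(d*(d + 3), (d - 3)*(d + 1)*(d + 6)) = 1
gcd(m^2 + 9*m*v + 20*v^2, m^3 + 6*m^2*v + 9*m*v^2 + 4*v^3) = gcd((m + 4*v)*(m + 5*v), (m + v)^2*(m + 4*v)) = m + 4*v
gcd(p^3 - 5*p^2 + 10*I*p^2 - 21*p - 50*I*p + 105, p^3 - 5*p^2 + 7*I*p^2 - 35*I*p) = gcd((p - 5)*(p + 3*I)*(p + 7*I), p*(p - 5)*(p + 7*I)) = p^2 + p*(-5 + 7*I) - 35*I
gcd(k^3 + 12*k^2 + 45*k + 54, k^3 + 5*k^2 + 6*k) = k + 3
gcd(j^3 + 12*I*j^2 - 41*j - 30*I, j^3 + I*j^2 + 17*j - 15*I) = j + 5*I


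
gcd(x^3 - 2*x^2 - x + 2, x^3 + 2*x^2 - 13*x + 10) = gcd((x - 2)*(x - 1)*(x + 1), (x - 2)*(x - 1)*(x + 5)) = x^2 - 3*x + 2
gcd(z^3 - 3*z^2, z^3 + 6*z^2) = z^2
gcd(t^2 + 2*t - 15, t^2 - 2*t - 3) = t - 3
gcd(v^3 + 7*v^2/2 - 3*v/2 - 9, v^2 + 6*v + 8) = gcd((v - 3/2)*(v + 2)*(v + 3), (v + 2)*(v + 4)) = v + 2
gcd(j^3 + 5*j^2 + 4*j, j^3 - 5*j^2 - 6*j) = j^2 + j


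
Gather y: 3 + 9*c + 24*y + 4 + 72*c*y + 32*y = 9*c + y*(72*c + 56) + 7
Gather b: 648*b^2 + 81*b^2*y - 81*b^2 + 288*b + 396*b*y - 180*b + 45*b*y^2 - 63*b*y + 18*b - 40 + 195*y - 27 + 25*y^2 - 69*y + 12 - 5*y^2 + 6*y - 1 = b^2*(81*y + 567) + b*(45*y^2 + 333*y + 126) + 20*y^2 + 132*y - 56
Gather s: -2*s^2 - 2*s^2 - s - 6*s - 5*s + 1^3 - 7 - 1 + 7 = -4*s^2 - 12*s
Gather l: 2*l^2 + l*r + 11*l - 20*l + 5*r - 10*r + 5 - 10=2*l^2 + l*(r - 9) - 5*r - 5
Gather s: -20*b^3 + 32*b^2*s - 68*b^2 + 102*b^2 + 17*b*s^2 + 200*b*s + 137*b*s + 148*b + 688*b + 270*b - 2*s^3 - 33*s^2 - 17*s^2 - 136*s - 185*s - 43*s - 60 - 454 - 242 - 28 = -20*b^3 + 34*b^2 + 1106*b - 2*s^3 + s^2*(17*b - 50) + s*(32*b^2 + 337*b - 364) - 784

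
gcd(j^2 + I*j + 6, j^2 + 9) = j + 3*I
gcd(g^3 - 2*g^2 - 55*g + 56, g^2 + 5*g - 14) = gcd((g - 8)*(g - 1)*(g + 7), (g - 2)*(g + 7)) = g + 7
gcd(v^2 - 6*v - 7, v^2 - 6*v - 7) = v^2 - 6*v - 7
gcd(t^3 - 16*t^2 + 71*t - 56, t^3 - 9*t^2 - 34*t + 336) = t^2 - 15*t + 56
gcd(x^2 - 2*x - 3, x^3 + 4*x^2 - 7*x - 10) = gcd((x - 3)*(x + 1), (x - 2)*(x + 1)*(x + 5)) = x + 1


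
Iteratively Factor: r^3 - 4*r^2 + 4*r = (r - 2)*(r^2 - 2*r) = r*(r - 2)*(r - 2)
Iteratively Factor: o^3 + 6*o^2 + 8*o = (o + 2)*(o^2 + 4*o) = (o + 2)*(o + 4)*(o)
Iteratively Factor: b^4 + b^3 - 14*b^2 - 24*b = (b + 2)*(b^3 - b^2 - 12*b) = b*(b + 2)*(b^2 - b - 12) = b*(b + 2)*(b + 3)*(b - 4)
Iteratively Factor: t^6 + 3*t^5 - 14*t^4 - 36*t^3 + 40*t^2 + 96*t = (t + 2)*(t^5 + t^4 - 16*t^3 - 4*t^2 + 48*t) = (t - 3)*(t + 2)*(t^4 + 4*t^3 - 4*t^2 - 16*t) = (t - 3)*(t - 2)*(t + 2)*(t^3 + 6*t^2 + 8*t) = (t - 3)*(t - 2)*(t + 2)^2*(t^2 + 4*t) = (t - 3)*(t - 2)*(t + 2)^2*(t + 4)*(t)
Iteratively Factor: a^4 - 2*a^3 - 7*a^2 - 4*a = (a)*(a^3 - 2*a^2 - 7*a - 4) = a*(a + 1)*(a^2 - 3*a - 4) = a*(a + 1)^2*(a - 4)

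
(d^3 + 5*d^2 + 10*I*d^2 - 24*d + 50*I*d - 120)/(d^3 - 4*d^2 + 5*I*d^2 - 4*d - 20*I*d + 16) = (d^2 + d*(5 + 6*I) + 30*I)/(d^2 + d*(-4 + I) - 4*I)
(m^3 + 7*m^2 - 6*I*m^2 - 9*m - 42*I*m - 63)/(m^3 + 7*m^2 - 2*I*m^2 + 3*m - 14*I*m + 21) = (m - 3*I)/(m + I)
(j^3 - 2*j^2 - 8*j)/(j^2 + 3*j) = (j^2 - 2*j - 8)/(j + 3)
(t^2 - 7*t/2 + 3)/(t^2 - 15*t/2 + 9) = (t - 2)/(t - 6)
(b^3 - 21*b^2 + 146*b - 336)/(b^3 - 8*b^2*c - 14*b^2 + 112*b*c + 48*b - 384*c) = (b - 7)/(b - 8*c)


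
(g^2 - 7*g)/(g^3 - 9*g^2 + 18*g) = (g - 7)/(g^2 - 9*g + 18)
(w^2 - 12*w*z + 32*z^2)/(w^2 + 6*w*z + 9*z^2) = (w^2 - 12*w*z + 32*z^2)/(w^2 + 6*w*z + 9*z^2)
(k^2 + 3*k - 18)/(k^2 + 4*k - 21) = (k + 6)/(k + 7)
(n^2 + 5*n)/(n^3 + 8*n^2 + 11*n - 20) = n/(n^2 + 3*n - 4)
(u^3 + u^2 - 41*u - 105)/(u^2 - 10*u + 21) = (u^2 + 8*u + 15)/(u - 3)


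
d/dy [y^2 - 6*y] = 2*y - 6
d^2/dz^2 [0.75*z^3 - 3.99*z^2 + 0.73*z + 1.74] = 4.5*z - 7.98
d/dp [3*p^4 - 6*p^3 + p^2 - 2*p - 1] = 12*p^3 - 18*p^2 + 2*p - 2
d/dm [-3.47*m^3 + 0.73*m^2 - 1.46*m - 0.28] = -10.41*m^2 + 1.46*m - 1.46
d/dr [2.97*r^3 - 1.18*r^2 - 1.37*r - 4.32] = 8.91*r^2 - 2.36*r - 1.37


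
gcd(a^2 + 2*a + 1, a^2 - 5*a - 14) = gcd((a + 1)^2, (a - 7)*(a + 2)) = 1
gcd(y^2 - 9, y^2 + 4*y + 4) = 1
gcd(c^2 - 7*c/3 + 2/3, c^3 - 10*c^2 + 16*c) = c - 2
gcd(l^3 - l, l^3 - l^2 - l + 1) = l^2 - 1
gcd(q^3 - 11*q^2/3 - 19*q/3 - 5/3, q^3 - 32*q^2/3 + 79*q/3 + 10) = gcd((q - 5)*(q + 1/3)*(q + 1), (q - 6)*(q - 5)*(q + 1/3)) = q^2 - 14*q/3 - 5/3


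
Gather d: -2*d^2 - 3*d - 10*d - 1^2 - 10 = -2*d^2 - 13*d - 11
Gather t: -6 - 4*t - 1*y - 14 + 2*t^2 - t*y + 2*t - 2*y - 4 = 2*t^2 + t*(-y - 2) - 3*y - 24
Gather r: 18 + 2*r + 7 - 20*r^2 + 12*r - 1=-20*r^2 + 14*r + 24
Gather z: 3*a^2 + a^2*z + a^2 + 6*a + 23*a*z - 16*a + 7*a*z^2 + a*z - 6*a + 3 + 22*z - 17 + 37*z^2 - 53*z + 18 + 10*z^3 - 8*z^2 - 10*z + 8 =4*a^2 - 16*a + 10*z^3 + z^2*(7*a + 29) + z*(a^2 + 24*a - 41) + 12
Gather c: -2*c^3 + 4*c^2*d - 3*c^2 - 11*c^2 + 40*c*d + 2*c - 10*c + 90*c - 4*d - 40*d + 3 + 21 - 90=-2*c^3 + c^2*(4*d - 14) + c*(40*d + 82) - 44*d - 66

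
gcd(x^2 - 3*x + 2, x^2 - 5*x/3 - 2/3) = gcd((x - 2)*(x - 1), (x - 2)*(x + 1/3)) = x - 2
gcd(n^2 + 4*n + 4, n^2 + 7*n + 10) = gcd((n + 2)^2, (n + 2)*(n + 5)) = n + 2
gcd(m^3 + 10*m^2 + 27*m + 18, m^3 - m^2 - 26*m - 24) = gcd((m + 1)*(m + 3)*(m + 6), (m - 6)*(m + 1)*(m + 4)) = m + 1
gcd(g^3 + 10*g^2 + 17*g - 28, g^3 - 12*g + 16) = g + 4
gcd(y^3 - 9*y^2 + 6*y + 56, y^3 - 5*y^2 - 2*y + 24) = y^2 - 2*y - 8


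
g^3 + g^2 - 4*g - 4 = (g - 2)*(g + 1)*(g + 2)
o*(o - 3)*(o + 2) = o^3 - o^2 - 6*o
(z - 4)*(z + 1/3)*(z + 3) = z^3 - 2*z^2/3 - 37*z/3 - 4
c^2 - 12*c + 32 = (c - 8)*(c - 4)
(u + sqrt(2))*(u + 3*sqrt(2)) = u^2 + 4*sqrt(2)*u + 6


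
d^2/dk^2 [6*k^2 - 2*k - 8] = 12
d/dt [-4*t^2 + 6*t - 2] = 6 - 8*t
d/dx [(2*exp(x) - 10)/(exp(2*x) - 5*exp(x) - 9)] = 2*(-(exp(x) - 5)*(2*exp(x) - 5) + exp(2*x) - 5*exp(x) - 9)*exp(x)/(-exp(2*x) + 5*exp(x) + 9)^2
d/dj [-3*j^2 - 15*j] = -6*j - 15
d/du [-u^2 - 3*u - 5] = -2*u - 3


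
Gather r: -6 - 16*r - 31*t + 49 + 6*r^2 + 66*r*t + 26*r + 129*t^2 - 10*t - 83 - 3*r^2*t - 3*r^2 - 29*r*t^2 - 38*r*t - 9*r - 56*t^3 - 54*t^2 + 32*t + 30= r^2*(3 - 3*t) + r*(-29*t^2 + 28*t + 1) - 56*t^3 + 75*t^2 - 9*t - 10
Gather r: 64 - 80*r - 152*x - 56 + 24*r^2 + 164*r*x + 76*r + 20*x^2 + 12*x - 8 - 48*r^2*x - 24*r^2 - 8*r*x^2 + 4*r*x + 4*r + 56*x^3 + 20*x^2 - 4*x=-48*r^2*x + r*(-8*x^2 + 168*x) + 56*x^3 + 40*x^2 - 144*x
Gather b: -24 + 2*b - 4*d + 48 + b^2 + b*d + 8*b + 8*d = b^2 + b*(d + 10) + 4*d + 24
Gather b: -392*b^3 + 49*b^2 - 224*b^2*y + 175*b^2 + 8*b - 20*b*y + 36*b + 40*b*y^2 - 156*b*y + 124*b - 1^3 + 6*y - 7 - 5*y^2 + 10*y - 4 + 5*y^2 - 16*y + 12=-392*b^3 + b^2*(224 - 224*y) + b*(40*y^2 - 176*y + 168)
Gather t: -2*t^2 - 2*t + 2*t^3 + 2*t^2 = 2*t^3 - 2*t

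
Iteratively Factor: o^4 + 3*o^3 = (o)*(o^3 + 3*o^2) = o*(o + 3)*(o^2) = o^2*(o + 3)*(o)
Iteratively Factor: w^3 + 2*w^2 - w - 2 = (w - 1)*(w^2 + 3*w + 2) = (w - 1)*(w + 1)*(w + 2)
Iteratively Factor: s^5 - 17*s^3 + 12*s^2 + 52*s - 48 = (s - 2)*(s^4 + 2*s^3 - 13*s^2 - 14*s + 24) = (s - 2)*(s + 2)*(s^3 - 13*s + 12) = (s - 2)*(s - 1)*(s + 2)*(s^2 + s - 12) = (s - 2)*(s - 1)*(s + 2)*(s + 4)*(s - 3)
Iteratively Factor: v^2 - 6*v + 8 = (v - 4)*(v - 2)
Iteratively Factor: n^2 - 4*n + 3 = (n - 1)*(n - 3)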